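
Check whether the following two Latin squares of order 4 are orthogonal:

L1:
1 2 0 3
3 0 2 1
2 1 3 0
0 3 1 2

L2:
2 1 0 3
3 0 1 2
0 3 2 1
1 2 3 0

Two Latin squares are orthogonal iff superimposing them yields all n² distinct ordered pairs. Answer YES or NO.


Form the n² = 16 superimposed pairs (L1[i][j], L2[i][j]), row by row (rows and columns indexed from 0):
row 0: (1,2) (2,1) (0,0) (3,3)
row 1: (3,3) (0,0) (2,1) (1,2)
row 2: (2,0) (1,3) (3,2) (0,1)
row 3: (0,1) (3,2) (1,3) (2,0)
Orthogonality requires all 16 pairs distinct.
But the pair (3,3) repeats: cell (0,3) has L1 = 3, L2 = 3, and cell (1,0) has L1 = 3, L2 = 3.
A repeated pair means some other pair never occurs (only 8 distinct pairs out of 16), so the squares are not orthogonal.
Conclusion: NO.

NO


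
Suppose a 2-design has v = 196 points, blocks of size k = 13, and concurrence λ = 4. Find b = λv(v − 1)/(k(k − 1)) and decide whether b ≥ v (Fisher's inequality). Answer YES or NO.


b = λv(v − 1)/(k(k − 1)) = 4·196·195/(13·12) = 152880/156 = 980.
Compare with v = 196: b ≥ v, so Fisher's inequality holds.

YES


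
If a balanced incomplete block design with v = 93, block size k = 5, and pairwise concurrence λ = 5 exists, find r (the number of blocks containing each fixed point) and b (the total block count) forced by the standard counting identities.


Any 2-(v, k, λ) BIBD satisfies two necessary conditions:
  (i)  Each point sits in r blocks, and counting incidences through any fixed point gives r(k − 1) = λ(v − 1), so r = λ(v − 1)/(k − 1).
  (ii) Total incidences bk = vr, so b = vr/k.
Step 1: r = λ(v − 1)/(k − 1) = 5·(93 − 1)/(5 − 1) = 5·92/4 = 460/4 = 115.
Step 2: b = vr/k = 93·115/5 = 10695/5 = 2139.
Check integrality: r = 115 ∈ Z ✓, b = 2139 ∈ Z ✓.
(These identities are necessary conditions: they determine r and b for any design with these parameters, but do not by themselves prove that one exists.)

r = 115, b = 2139.


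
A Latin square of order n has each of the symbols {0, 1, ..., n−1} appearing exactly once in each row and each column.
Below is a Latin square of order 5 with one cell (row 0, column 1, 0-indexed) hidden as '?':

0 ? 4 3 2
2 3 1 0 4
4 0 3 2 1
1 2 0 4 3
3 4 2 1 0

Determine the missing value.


Row 0 contains symbols [0, 2, 3, 4] — missing [1].
Column 1 contains symbols [0, 2, 3, 4] — missing [1].
The missing symbol must appear in both missing sets; intersection = [1].
Therefore the hidden value is 1.

Missing value = 1.


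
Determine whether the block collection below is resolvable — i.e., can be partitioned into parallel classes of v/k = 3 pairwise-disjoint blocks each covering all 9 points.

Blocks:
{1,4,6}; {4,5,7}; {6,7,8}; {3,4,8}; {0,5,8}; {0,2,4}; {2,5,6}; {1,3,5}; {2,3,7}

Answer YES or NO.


v = 9, block size k = 3, number of blocks = 9.
For resolvability, blocks must partition into parallel classes of size v/k = 3.
Total blocks must therefore be a multiple of 3: 9 = 3·3 + 0 ⇒ divisible ✓.
Consider block {4,5,7}. It intersects every other block in the collection, so no parallel class of size 3 can contain it.
Since every block must belong to some parallel class in a resolution, the collection cannot be partitioned into parallel classes.
Resolvable? NO.

NO


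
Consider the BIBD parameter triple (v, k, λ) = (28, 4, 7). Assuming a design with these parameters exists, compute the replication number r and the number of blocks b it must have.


Any 2-(v, k, λ) BIBD satisfies two necessary conditions:
  (i)  Each point sits in r blocks, and counting incidences through any fixed point gives r(k − 1) = λ(v − 1), so r = λ(v − 1)/(k − 1).
  (ii) Total incidences bk = vr, so b = vr/k.
Step 1: r = λ(v − 1)/(k − 1) = 7·(28 − 1)/(4 − 1) = 7·27/3 = 189/3 = 63.
Step 2: b = vr/k = 28·63/4 = 1764/4 = 441.
Check integrality: r = 63 ∈ Z ✓, b = 441 ∈ Z ✓.
(These identities are necessary conditions: they determine r and b for any design with these parameters, but do not by themselves prove that one exists.)

r = 63, b = 441.


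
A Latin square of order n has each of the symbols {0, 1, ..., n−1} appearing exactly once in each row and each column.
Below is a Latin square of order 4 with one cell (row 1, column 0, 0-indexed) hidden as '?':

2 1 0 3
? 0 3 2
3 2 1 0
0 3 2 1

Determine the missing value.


Row 1 contains symbols [0, 2, 3] — missing [1].
Column 0 contains symbols [0, 2, 3] — missing [1].
The missing symbol must appear in both missing sets; intersection = [1].
Therefore the hidden value is 1.

Missing value = 1.


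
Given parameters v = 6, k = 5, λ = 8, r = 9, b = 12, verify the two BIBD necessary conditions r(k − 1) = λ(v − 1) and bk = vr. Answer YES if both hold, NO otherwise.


Condition (i): r(k − 1) = 9·4 = 36; λ(v − 1) = 8·5 = 40. Match? NO.
Condition (ii): bk = 12·5 = 60; vr = 6·9 = 54. Match? NO.
Both conditions hold? NO.

NO


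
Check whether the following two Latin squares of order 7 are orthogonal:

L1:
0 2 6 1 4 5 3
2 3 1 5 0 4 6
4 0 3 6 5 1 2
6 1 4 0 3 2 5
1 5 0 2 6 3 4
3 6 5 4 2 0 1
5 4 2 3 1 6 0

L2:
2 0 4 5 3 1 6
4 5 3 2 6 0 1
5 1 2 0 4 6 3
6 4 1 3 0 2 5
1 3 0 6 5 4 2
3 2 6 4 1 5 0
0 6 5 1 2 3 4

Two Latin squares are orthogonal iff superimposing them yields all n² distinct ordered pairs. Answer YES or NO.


Form the n² = 49 superimposed pairs (L1[i][j], L2[i][j]), row by row (rows and columns indexed from 0):
row 0: (0,2) (2,0) (6,4) (1,5) (4,3) (5,1) (3,6)
row 1: (2,4) (3,5) (1,3) (5,2) (0,6) (4,0) (6,1)
row 2: (4,5) (0,1) (3,2) (6,0) (5,4) (1,6) (2,3)
row 3: (6,6) (1,4) (4,1) (0,3) (3,0) (2,2) (5,5)
row 4: (1,1) (5,3) (0,0) (2,6) (6,5) (3,4) (4,2)
row 5: (3,3) (6,2) (5,6) (4,4) (2,1) (0,5) (1,0)
row 6: (5,0) (4,6) (2,5) (3,1) (1,2) (6,3) (0,4)
Orthogonality requires all 49 pairs distinct.
Check by first coordinate: for each symbol s of L1, list the L2 entries in the n cells where L1 = s; they must all differ.
  L1 = 0: L2 entries (in reading order) 2, 6, 1, 3, 0, 5, 4 — all 7 distinct ✓
  L1 = 1: L2 entries (in reading order) 5, 3, 6, 4, 1, 0, 2 — all 7 distinct ✓
  L1 = 2: L2 entries (in reading order) 0, 4, 3, 2, 6, 1, 5 — all 7 distinct ✓
  L1 = 3: L2 entries (in reading order) 6, 5, 2, 0, 4, 3, 1 — all 7 distinct ✓
  L1 = 4: L2 entries (in reading order) 3, 0, 5, 1, 2, 4, 6 — all 7 distinct ✓
  L1 = 5: L2 entries (in reading order) 1, 2, 4, 5, 3, 6, 0 — all 7 distinct ✓
  L1 = 6: L2 entries (in reading order) 4, 1, 0, 6, 5, 2, 3 — all 7 distinct ✓
Every symbol of L1 meets every symbol of L2 exactly once, so all 49 pairs are distinct (49 of 49).
Conclusion: YES.

YES


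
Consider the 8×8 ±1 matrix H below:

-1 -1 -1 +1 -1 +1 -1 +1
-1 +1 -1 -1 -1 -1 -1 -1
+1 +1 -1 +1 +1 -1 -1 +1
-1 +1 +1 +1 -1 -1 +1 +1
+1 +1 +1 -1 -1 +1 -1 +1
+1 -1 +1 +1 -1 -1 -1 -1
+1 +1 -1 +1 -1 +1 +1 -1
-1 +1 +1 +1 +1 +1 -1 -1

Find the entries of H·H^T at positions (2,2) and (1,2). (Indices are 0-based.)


Row 1 of H: [-1, 1, -1, -1, -1, -1, -1, -1].
Row 2 of H: [1, 1, -1, 1, 1, -1, -1, 1].
(H·H^T)[2][2] = Σ_j H[2][j]·H[2][j] = (1)² + (1)² + (-1)² + (1)² + (1)² + (-1)² + (-1)² + (1)² = 1 + 1 + 1 + 1 + 1 + 1 + 1 + 1 = 8.
(H·H^T)[1][2] = Σ_j H[1][j]·H[2][j] = (-1)·(1) + (1)·(1) + (-1)·(-1) + (-1)·(1) + (-1)·(1) + (-1)·(-1) + (-1)·(-1) + (-1)·(1) = -1 + 1 + 1 + -1 + -1 + 1 + 1 + -1 = 0.
So rows 1 and 2 are orthogonal; the diagonal entry equals n = 8.

(2,2) entry = 8; (1,2) entry = 0.


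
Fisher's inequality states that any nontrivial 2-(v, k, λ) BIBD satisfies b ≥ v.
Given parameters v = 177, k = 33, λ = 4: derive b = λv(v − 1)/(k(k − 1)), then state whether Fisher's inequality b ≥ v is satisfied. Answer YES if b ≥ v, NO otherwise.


b = λv(v − 1)/(k(k − 1)) = 4·177·176/(33·32) = 124608/1056 = 118.
Compare with v = 177: b < v, so Fisher's inequality fails.

NO


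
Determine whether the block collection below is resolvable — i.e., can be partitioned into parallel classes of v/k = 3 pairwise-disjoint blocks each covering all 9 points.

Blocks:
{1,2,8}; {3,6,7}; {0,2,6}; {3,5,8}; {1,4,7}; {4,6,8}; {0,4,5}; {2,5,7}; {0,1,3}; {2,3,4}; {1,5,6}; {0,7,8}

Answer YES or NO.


v = 9, block size k = 3, number of blocks = 12.
For resolvability, blocks must partition into parallel classes of size v/k = 3.
Total blocks must therefore be a multiple of 3: 12 = 3·4 + 0 ⇒ divisible ✓.
Greedy packing gives 4 candidate class(es). Each should be a full parallel class (size 3, covers all 9 points).
  Class 1 (3 blocks): {1,2,8}; {3,6,7}; {0,4,5}. Points covered: [0, 1, 2, 3, 4, 5, 6, 7, 8].
  Class 2 (3 blocks): {0,2,6}; {3,5,8}; {1,4,7}. Points covered: [0, 1, 2, 3, 4, 5, 6, 7, 8].
  Class 3 (3 blocks): {4,6,8}; {2,5,7}; {0,1,3}. Points covered: [0, 1, 2, 3, 4, 5, 6, 7, 8].
  Class 4 (3 blocks): {2,3,4}; {1,5,6}; {0,7,8}. Points covered: [0, 1, 2, 3, 4, 5, 6, 7, 8].
All classes full (size 3)? YES. All classes cover every point? YES.
Resolvable? YES.

YES


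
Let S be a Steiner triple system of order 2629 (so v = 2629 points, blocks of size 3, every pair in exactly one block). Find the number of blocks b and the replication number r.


An STS(v) is a 2-(v, 3, 1) BIBD: block size k = 3, λ = 1.
Replication: r(k − 1) = λ(v − 1) ⇒ r·2 = 2629 − 1 = 2628 ⇒ r = 1314.
Block count: bk = vr ⇒ b·3 = 2629·1314 = 3454506 ⇒ b = 1151502.

r = 1314, b = 1151502.


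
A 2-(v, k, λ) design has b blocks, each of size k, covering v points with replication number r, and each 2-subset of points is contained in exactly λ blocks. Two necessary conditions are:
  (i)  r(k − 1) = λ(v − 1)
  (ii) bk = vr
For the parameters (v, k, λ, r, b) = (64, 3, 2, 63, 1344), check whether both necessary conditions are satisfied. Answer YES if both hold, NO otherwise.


Condition (i): r(k − 1) = 63·2 = 126; λ(v − 1) = 2·63 = 126. Match? YES.
Condition (ii): bk = 1344·3 = 4032; vr = 64·63 = 4032. Match? YES.
Both conditions hold? YES.

YES


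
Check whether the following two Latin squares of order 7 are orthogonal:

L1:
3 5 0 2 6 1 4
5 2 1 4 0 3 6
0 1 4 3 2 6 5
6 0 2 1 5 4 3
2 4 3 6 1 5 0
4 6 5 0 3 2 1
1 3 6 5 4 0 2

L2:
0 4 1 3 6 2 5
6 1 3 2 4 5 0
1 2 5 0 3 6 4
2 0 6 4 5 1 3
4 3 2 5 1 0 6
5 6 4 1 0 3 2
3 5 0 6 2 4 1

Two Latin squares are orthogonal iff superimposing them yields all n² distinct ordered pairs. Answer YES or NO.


Form the n² = 49 superimposed pairs (L1[i][j], L2[i][j]), row by row (rows and columns indexed from 0):
row 0: (3,0) (5,4) (0,1) (2,3) (6,6) (1,2) (4,5)
row 1: (5,6) (2,1) (1,3) (4,2) (0,4) (3,5) (6,0)
row 2: (0,1) (1,2) (4,5) (3,0) (2,3) (6,6) (5,4)
row 3: (6,2) (0,0) (2,6) (1,4) (5,5) (4,1) (3,3)
row 4: (2,4) (4,3) (3,2) (6,5) (1,1) (5,0) (0,6)
row 5: (4,5) (6,6) (5,4) (0,1) (3,0) (2,3) (1,2)
row 6: (1,3) (3,5) (6,0) (5,6) (4,2) (0,4) (2,1)
Orthogonality requires all 49 pairs distinct.
But the pair (0,1) repeats: cell (0,2) has L1 = 0, L2 = 1, and cell (2,0) has L1 = 0, L2 = 1.
A repeated pair means some other pair never occurs (only 28 distinct pairs out of 49), so the squares are not orthogonal.
Conclusion: NO.

NO


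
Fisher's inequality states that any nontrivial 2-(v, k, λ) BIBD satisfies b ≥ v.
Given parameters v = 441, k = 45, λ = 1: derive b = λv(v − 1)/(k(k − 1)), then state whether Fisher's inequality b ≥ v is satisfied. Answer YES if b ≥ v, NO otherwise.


b = λv(v − 1)/(k(k − 1)) = 1·441·440/(45·44) = 194040/1980 = 98.
Compare with v = 441: b < v, so Fisher's inequality fails.

NO


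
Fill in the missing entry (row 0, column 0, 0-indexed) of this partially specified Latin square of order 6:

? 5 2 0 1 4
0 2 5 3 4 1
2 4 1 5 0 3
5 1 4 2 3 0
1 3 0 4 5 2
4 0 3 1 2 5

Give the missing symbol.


Row 0 contains symbols [0, 1, 2, 4, 5] — missing [3].
Column 0 contains symbols [0, 1, 2, 4, 5] — missing [3].
The missing symbol must appear in both missing sets; intersection = [3].
Therefore the hidden value is 3.

Missing value = 3.


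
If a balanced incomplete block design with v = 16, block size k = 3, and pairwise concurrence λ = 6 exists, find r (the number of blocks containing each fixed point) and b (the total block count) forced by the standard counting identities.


Any 2-(v, k, λ) BIBD satisfies two necessary conditions:
  (i)  Each point sits in r blocks, and counting incidences through any fixed point gives r(k − 1) = λ(v − 1), so r = λ(v − 1)/(k − 1).
  (ii) Total incidences bk = vr, so b = vr/k.
Step 1: r = λ(v − 1)/(k − 1) = 6·(16 − 1)/(3 − 1) = 6·15/2 = 90/2 = 45.
Step 2: b = vr/k = 16·45/3 = 720/3 = 240.
Check integrality: r = 45 ∈ Z ✓, b = 240 ∈ Z ✓.
(These identities are necessary conditions: they determine r and b for any design with these parameters, but do not by themselves prove that one exists.)

r = 45, b = 240.


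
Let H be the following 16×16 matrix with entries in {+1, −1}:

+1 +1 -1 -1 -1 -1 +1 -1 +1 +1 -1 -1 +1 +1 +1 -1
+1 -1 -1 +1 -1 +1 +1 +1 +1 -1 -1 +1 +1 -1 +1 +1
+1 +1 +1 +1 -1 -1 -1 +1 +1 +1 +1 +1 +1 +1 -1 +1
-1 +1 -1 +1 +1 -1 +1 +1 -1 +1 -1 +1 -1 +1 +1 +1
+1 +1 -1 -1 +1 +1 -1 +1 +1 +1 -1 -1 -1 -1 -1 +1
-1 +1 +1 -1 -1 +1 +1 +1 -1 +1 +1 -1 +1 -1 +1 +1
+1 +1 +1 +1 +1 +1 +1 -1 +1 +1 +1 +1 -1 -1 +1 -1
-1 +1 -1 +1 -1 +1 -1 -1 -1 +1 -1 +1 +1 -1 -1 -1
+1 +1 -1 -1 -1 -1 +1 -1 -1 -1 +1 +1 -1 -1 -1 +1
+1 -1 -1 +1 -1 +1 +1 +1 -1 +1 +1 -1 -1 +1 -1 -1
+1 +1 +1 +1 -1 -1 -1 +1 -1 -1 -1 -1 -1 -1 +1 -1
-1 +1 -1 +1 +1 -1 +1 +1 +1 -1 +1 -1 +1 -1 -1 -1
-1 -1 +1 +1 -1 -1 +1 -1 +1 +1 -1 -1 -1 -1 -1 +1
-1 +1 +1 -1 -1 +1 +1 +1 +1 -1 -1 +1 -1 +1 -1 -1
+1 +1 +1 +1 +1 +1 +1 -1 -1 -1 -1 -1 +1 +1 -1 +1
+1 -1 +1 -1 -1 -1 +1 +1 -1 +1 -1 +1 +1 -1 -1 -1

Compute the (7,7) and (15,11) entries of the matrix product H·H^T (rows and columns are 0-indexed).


Row 7 of H: [-1, 1, -1, 1, -1, 1, -1, -1, -1, 1, -1, 1, 1, -1, -1, -1].
Row 11 of H: [-1, 1, -1, 1, 1, -1, 1, 1, 1, -1, 1, -1, 1, -1, -1, -1].
Row 15 of H: [1, -1, 1, -1, -1, -1, 1, 1, -1, 1, -1, 1, 1, -1, -1, -1].
(H·H^T)[7][7] = Σ_j H[7][j]·H[7][j] = (-1)² + (1)² + (-1)² + (1)² + (-1)² + (1)² + (-1)² + (-1)² + (-1)² + (1)² + (-1)² + (1)² + (1)² + (-1)² + (-1)² + (-1)² = 1 + 1 + 1 + 1 + 1 + 1 + 1 + 1 + 1 + 1 + 1 + 1 + 1 + 1 + 1 + 1 = 16.
(H·H^T)[15][11] = Σ_j H[15][j]·H[11][j] = (1)·(-1) + (-1)·(1) + (1)·(-1) + (-1)·(1) + (-1)·(1) + (-1)·(-1) + (1)·(1) + (1)·(1) + (-1)·(1) + (1)·(-1) + (-1)·(1) + (1)·(-1) + (1)·(1) + (-1)·(-1) + (-1)·(-1) + (-1)·(-1) = -1 + -1 + -1 + -1 + -1 + 1 + 1 + 1 + -1 + -1 + -1 + -1 + 1 + 1 + 1 + 1 = -2.
Rows 15 and 11 are not orthogonal (dot product = -2 ≠ 0), so H is not a Hadamard matrix.

(7,7) entry = 16; (15,11) entry = -2.


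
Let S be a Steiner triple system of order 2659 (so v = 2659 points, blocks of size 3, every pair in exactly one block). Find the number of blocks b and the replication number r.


An STS(v) is a 2-(v, 3, 1) BIBD: block size k = 3, λ = 1.
Replication: r(k − 1) = λ(v − 1) ⇒ r·2 = 2659 − 1 = 2658 ⇒ r = 1329.
Block count: b = v(v − 1)/6 = 2659·2658/6 = 7067622/6 = 1177937.
(Check via bk = vr: 1177937·3 = 3533811 = 2659·1329 = 3533811 ✓.)

r = 1329, b = 1177937.


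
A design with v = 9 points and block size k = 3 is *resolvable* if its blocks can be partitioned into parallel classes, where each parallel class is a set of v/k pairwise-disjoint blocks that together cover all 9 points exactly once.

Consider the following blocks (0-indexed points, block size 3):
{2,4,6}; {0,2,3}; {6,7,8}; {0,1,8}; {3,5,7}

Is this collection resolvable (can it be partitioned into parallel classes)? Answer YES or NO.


v = 9, block size k = 3, number of blocks = 5.
For resolvability, blocks must partition into parallel classes of size v/k = 3.
Total blocks must therefore be a multiple of 3: 5 = 3·1 + 2 ⇒ not divisible ✗.
Resolvable? NO.

NO


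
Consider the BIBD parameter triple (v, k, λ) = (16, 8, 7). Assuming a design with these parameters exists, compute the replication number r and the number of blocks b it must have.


Any 2-(v, k, λ) BIBD satisfies two necessary conditions:
  (i)  Each point sits in r blocks, and counting incidences through any fixed point gives r(k − 1) = λ(v − 1), so r = λ(v − 1)/(k − 1).
  (ii) Total incidences bk = vr, so b = vr/k.
Step 1: r = λ(v − 1)/(k − 1) = 7·(16 − 1)/(8 − 1) = 7·15/7 = 105/7 = 15.
Step 2: b = vr/k = 16·15/8 = 240/8 = 30.
Check integrality: r = 15 ∈ Z ✓, b = 30 ∈ Z ✓.
(These identities are necessary conditions: they determine r and b for any design with these parameters, but do not by themselves prove that one exists.)

r = 15, b = 30.


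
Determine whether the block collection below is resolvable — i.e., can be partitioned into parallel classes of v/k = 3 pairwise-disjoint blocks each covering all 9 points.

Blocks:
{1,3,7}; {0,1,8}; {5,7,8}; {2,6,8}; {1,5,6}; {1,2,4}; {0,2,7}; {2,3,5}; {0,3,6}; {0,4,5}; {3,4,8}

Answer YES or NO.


v = 9, block size k = 3, number of blocks = 11.
For resolvability, blocks must partition into parallel classes of size v/k = 3.
Total blocks must therefore be a multiple of 3: 11 = 3·3 + 2 ⇒ not divisible ✗.
Resolvable? NO.

NO


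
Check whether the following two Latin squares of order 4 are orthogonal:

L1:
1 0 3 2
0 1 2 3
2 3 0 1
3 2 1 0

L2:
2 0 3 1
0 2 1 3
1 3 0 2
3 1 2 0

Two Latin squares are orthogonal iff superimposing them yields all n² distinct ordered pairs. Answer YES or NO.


Form the n² = 16 superimposed pairs (L1[i][j], L2[i][j]), row by row (rows and columns indexed from 0):
row 0: (1,2) (0,0) (3,3) (2,1)
row 1: (0,0) (1,2) (2,1) (3,3)
row 2: (2,1) (3,3) (0,0) (1,2)
row 3: (3,3) (2,1) (1,2) (0,0)
Orthogonality requires all 16 pairs distinct.
But the pair (0,0) repeats: cell (0,1) has L1 = 0, L2 = 0, and cell (1,0) has L1 = 0, L2 = 0.
A repeated pair means some other pair never occurs (only 4 distinct pairs out of 16), so the squares are not orthogonal.
Conclusion: NO.

NO


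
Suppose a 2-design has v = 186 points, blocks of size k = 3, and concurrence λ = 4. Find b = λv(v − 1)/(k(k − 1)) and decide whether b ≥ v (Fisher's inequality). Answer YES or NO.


r = λ(v − 1)/(k − 1) = 4·185/2 = 370.
b = vr/k = 186·370/3 = 22940.
Fisher's inequality: b ≥ v ⇔ 22940 ≥ 186? YES.

YES


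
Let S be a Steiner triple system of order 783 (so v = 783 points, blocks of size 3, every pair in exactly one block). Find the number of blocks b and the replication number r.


An STS(v) is a 2-(v, 3, 1) BIBD: block size k = 3, λ = 1.
Replication: r(k − 1) = λ(v − 1) ⇒ r·2 = 783 − 1 = 782 ⇒ r = 391.
Block count: bk = vr ⇒ b·3 = 783·391 = 306153 ⇒ b = 102051.
(Check via b = v(v − 1)/6 = 783·782/6 = 612306/6 = 102051.)

r = 391, b = 102051.


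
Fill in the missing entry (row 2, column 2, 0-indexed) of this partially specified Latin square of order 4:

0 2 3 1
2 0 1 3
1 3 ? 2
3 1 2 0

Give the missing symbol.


Row 2 contains symbols [1, 2, 3] — missing [0].
Column 2 contains symbols [1, 2, 3] — missing [0].
The missing symbol must appear in both missing sets; intersection = [0].
Therefore the hidden value is 0.

Missing value = 0.


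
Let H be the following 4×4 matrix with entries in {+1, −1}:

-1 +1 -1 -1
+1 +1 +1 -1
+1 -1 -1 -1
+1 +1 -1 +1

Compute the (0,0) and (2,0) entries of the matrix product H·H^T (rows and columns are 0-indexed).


Row 0 of H: [-1, 1, -1, -1].
Row 2 of H: [1, -1, -1, -1].
(H·H^T)[0][0] = Σ_j H[0][j]·H[0][j] = (-1)² + (1)² + (-1)² + (-1)² = 1 + 1 + 1 + 1 = 4.
(H·H^T)[2][0] = Σ_j H[2][j]·H[0][j] = (1)·(-1) + (-1)·(1) + (-1)·(-1) + (-1)·(-1) = -1 + -1 + 1 + 1 = 0.
So rows 2 and 0 are orthogonal; the diagonal entry equals n = 4.

(0,0) entry = 4; (2,0) entry = 0.


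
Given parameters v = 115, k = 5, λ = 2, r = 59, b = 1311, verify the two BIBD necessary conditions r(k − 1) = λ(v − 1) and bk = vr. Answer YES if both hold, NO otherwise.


Condition (i): r(k − 1) = 59·4 = 236; λ(v − 1) = 2·114 = 228. Match? NO.
Condition (ii): bk = 1311·5 = 6555; vr = 115·59 = 6785. Match? NO.
Both conditions hold? NO.

NO


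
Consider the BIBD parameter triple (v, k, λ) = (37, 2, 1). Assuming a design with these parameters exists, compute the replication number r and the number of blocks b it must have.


Any 2-(v, k, λ) BIBD satisfies two necessary conditions:
  (i)  Each point sits in r blocks, and counting incidences through any fixed point gives r(k − 1) = λ(v − 1), so r = λ(v − 1)/(k − 1).
  (ii) Total incidences bk = vr, so b = vr/k.
Step 1: r = λ(v − 1)/(k − 1) = 1·(37 − 1)/(2 − 1) = 1·36/1 = 36/1 = 36.
Step 2: b = vr/k = 37·36/2 = 1332/2 = 666.
Check integrality: r = 36 ∈ Z ✓, b = 666 ∈ Z ✓.
(These identities are necessary conditions: they determine r and b for any design with these parameters, but do not by themselves prove that one exists.)

r = 36, b = 666.


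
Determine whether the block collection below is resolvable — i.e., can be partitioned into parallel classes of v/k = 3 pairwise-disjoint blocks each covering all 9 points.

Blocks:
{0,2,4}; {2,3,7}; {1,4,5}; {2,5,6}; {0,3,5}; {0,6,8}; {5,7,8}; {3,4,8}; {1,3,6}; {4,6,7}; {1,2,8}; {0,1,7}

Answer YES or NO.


v = 9, block size k = 3, number of blocks = 12.
For resolvability, blocks must partition into parallel classes of size v/k = 3.
Total blocks must therefore be a multiple of 3: 12 = 3·4 + 0 ⇒ divisible ✓.
Greedy packing gives 4 candidate class(es). Each should be a full parallel class (size 3, covers all 9 points).
  Class 1 (3 blocks): {0,2,4}; {5,7,8}; {1,3,6}. Points covered: [0, 1, 2, 3, 4, 5, 6, 7, 8].
  Class 2 (3 blocks): {2,3,7}; {1,4,5}; {0,6,8}. Points covered: [0, 1, 2, 3, 4, 5, 6, 7, 8].
  Class 3 (3 blocks): {2,5,6}; {3,4,8}; {0,1,7}. Points covered: [0, 1, 2, 3, 4, 5, 6, 7, 8].
  Class 4 (3 blocks): {0,3,5}; {4,6,7}; {1,2,8}. Points covered: [0, 1, 2, 3, 4, 5, 6, 7, 8].
All classes full (size 3)? YES. All classes cover every point? YES.
Resolvable? YES.

YES


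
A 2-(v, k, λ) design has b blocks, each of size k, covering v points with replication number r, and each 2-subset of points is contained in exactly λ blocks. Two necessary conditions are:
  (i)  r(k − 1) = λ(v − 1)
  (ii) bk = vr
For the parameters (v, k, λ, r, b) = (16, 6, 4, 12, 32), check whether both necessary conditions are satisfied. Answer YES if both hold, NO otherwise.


Condition (i): r(k − 1) = 12·5 = 60; λ(v − 1) = 4·15 = 60. Match? YES.
Condition (ii): bk = 32·6 = 192; vr = 16·12 = 192. Match? YES.
Both conditions hold? YES.

YES


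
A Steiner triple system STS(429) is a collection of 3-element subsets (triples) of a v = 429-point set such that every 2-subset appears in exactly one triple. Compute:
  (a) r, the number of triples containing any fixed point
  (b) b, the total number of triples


An STS(v) is a 2-(v, 3, 1) BIBD: block size k = 3, λ = 1.
Replication: r(k − 1) = λ(v − 1) ⇒ r·2 = 429 − 1 = 428 ⇒ r = 214.
Block count: bk = vr ⇒ b·3 = 429·214 = 91806 ⇒ b = 30602.

r = 214, b = 30602.


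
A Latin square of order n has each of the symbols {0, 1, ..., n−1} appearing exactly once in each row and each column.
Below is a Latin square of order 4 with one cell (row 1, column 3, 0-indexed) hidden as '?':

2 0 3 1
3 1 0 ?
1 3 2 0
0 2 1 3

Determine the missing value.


Row 1 contains symbols [0, 1, 3] — missing [2].
Column 3 contains symbols [0, 1, 3] — missing [2].
The missing symbol must appear in both missing sets; intersection = [2].
Therefore the hidden value is 2.

Missing value = 2.


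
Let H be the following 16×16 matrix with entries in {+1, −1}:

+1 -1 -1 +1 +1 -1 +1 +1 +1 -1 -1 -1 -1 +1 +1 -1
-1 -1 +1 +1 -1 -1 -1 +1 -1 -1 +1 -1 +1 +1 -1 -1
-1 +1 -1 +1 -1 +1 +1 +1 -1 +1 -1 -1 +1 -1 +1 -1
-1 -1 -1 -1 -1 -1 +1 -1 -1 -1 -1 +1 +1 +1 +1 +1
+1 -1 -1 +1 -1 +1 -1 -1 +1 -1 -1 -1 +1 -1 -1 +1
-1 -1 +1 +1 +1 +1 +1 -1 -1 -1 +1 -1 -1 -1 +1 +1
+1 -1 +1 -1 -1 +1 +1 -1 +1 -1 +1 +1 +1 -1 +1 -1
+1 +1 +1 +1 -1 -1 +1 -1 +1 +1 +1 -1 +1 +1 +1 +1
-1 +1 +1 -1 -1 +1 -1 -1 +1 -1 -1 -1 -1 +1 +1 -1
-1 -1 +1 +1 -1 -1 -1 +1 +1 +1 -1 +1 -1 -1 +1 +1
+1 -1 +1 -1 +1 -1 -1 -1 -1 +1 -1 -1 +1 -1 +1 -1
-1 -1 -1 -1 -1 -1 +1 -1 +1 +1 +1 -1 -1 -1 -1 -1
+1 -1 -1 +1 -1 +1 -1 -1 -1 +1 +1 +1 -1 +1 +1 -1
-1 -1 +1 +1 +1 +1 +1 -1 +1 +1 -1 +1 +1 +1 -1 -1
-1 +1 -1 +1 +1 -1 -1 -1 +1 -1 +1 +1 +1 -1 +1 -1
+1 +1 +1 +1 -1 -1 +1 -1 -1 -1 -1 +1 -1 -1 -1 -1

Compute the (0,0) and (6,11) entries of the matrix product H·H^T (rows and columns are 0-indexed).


Row 0 of H: [1, -1, -1, 1, 1, -1, 1, 1, 1, -1, -1, -1, -1, 1, 1, -1].
Row 6 of H: [1, -1, 1, -1, -1, 1, 1, -1, 1, -1, 1, 1, 1, -1, 1, -1].
Row 11 of H: [-1, -1, -1, -1, -1, -1, 1, -1, 1, 1, 1, -1, -1, -1, -1, -1].
(H·H^T)[0][0] = Σ_j H[0][j]·H[0][j] = (1)² + (-1)² + (-1)² + (1)² + (1)² + (-1)² + (1)² + (1)² + (1)² + (-1)² + (-1)² + (-1)² + (-1)² + (1)² + (1)² + (-1)² = 1 + 1 + 1 + 1 + 1 + 1 + 1 + 1 + 1 + 1 + 1 + 1 + 1 + 1 + 1 + 1 = 16.
(H·H^T)[6][11] = Σ_j H[6][j]·H[11][j] = (1)·(-1) + (-1)·(-1) + (1)·(-1) + (-1)·(-1) + (-1)·(-1) + (1)·(-1) + (1)·(1) + (-1)·(-1) + (1)·(1) + (-1)·(1) + (1)·(1) + (1)·(-1) + (1)·(-1) + (-1)·(-1) + (1)·(-1) + (-1)·(-1) = -1 + 1 + -1 + 1 + 1 + -1 + 1 + 1 + 1 + -1 + 1 + -1 + -1 + 1 + -1 + 1 = 2.
Rows 6 and 11 are not orthogonal (dot product = 2 ≠ 0), so H is not a Hadamard matrix.

(0,0) entry = 16; (6,11) entry = 2.


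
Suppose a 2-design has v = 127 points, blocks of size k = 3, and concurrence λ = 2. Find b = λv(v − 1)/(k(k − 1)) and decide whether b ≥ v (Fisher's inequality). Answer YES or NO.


r = λ(v − 1)/(k − 1) = 2·126/2 = 126.
b = vr/k = 127·126/3 = 5334.
Fisher's inequality: b ≥ v ⇔ 5334 ≥ 127? YES.

YES


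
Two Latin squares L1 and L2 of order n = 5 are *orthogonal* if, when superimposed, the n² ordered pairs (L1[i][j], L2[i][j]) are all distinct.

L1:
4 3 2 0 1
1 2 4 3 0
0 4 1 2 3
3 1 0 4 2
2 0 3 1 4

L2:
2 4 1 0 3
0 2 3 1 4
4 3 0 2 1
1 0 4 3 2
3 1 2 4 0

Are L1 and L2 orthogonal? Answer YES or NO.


Form the n² = 25 superimposed pairs (L1[i][j], L2[i][j]), row by row (rows and columns indexed from 0):
row 0: (4,2) (3,4) (2,1) (0,0) (1,3)
row 1: (1,0) (2,2) (4,3) (3,1) (0,4)
row 2: (0,4) (4,3) (1,0) (2,2) (3,1)
row 3: (3,1) (1,0) (0,4) (4,3) (2,2)
row 4: (2,3) (0,1) (3,2) (1,4) (4,0)
Orthogonality requires all 25 pairs distinct.
But the pair (0,4) repeats: cell (1,4) has L1 = 0, L2 = 4, and cell (2,0) has L1 = 0, L2 = 4.
A repeated pair means some other pair never occurs (only 15 distinct pairs out of 25), so the squares are not orthogonal.
Conclusion: NO.

NO


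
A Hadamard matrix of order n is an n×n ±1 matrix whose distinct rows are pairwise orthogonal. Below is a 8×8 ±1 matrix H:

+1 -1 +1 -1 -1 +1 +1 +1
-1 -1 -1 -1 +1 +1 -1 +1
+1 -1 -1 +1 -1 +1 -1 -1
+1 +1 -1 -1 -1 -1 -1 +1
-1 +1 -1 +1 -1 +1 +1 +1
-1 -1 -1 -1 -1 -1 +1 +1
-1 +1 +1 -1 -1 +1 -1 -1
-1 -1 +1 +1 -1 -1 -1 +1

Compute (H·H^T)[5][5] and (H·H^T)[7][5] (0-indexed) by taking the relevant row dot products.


Row 5 of H: [-1, -1, -1, -1, -1, -1, 1, 1].
Row 7 of H: [-1, -1, 1, 1, -1, -1, -1, 1].
(H·H^T)[5][5] = Σ_j H[5][j]·H[5][j] = (-1)² + (-1)² + (-1)² + (-1)² + (-1)² + (-1)² + (1)² + (1)² = 1 + 1 + 1 + 1 + 1 + 1 + 1 + 1 = 8.
(H·H^T)[7][5] = Σ_j H[7][j]·H[5][j] = (-1)·(-1) + (-1)·(-1) + (1)·(-1) + (1)·(-1) + (-1)·(-1) + (-1)·(-1) + (-1)·(1) + (1)·(1) = 1 + 1 + -1 + -1 + 1 + 1 + -1 + 1 = 2.
Rows 7 and 5 are not orthogonal (dot product = 2 ≠ 0), so H is not a Hadamard matrix.

(5,5) entry = 8; (7,5) entry = 2.


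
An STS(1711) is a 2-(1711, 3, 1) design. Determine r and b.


An STS(v) is a 2-(v, 3, 1) BIBD: block size k = 3, λ = 1.
Replication: r(k − 1) = λ(v − 1) ⇒ r·2 = 1711 − 1 = 1710 ⇒ r = 855.
Block count: bk = vr ⇒ b·3 = 1711·855 = 1462905 ⇒ b = 487635.
(Check via b = v(v − 1)/6 = 1711·1710/6 = 2925810/6 = 487635.)

r = 855, b = 487635.


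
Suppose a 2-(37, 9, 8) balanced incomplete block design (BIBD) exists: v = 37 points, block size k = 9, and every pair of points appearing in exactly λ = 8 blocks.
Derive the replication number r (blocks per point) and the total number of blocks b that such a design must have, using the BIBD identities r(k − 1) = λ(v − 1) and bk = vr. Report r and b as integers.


Any 2-(v, k, λ) BIBD satisfies two necessary conditions:
  (i)  Each point sits in r blocks, and counting incidences through any fixed point gives r(k − 1) = λ(v − 1), so r = λ(v − 1)/(k − 1).
  (ii) Total incidences bk = vr, so b = vr/k.
Step 1: r = λ(v − 1)/(k − 1) = 8·(37 − 1)/(9 − 1) = 8·36/8 = 288/8 = 36.
Step 2: b = vr/k = 37·36/9 = 1332/9 = 148.
Check integrality: r = 36 ∈ Z ✓, b = 148 ∈ Z ✓.
(These identities are necessary conditions: they determine r and b for any design with these parameters, but do not by themselves prove that one exists.)

r = 36, b = 148.


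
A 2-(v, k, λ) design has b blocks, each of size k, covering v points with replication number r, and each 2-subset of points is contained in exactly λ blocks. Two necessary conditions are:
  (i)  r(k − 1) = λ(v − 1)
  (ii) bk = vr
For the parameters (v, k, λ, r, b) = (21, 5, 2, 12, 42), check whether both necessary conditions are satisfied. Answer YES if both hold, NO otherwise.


Condition (i): r(k − 1) = 12·4 = 48; λ(v − 1) = 2·20 = 40. Match? NO.
Condition (ii): bk = 42·5 = 210; vr = 21·12 = 252. Match? NO.
Both conditions hold? NO.

NO


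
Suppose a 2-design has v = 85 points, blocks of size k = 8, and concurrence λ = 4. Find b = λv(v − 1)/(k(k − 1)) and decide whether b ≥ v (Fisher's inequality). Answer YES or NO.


r = λ(v − 1)/(k − 1) = 4·84/7 = 48.
b = vr/k = 85·48/8 = 510.
Fisher's inequality: b ≥ v ⇔ 510 ≥ 85? YES.

YES


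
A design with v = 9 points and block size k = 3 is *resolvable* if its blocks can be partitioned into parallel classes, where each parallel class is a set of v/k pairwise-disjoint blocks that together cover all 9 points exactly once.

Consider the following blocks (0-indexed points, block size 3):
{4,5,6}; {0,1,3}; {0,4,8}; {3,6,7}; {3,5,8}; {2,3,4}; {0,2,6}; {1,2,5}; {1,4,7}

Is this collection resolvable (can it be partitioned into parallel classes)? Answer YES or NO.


v = 9, block size k = 3, number of blocks = 9.
For resolvability, blocks must partition into parallel classes of size v/k = 3.
Total blocks must therefore be a multiple of 3: 9 = 3·3 + 0 ⇒ divisible ✓.
Consider block {4,5,6}. The only other block(s) in the collection disjoint from it are {0,1,3} — just 1 block(s). Any parallel class containing {4,5,6} would need 2 other blocks each disjoint from it, so no parallel class of size 3 can contain {4,5,6}.
Since every block must belong to some parallel class in a resolution, the collection cannot be partitioned into parallel classes.
Resolvable? NO.

NO


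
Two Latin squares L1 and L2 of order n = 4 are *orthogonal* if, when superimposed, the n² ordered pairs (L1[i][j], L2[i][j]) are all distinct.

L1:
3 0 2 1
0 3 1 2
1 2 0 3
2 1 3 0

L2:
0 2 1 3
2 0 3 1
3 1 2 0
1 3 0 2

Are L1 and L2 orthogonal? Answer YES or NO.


Form the n² = 16 superimposed pairs (L1[i][j], L2[i][j]), row by row (rows and columns indexed from 0):
row 0: (3,0) (0,2) (2,1) (1,3)
row 1: (0,2) (3,0) (1,3) (2,1)
row 2: (1,3) (2,1) (0,2) (3,0)
row 3: (2,1) (1,3) (3,0) (0,2)
Orthogonality requires all 16 pairs distinct.
But the pair (0,2) repeats: cell (0,1) has L1 = 0, L2 = 2, and cell (1,0) has L1 = 0, L2 = 2.
A repeated pair means some other pair never occurs (only 4 distinct pairs out of 16), so the squares are not orthogonal.
Conclusion: NO.

NO


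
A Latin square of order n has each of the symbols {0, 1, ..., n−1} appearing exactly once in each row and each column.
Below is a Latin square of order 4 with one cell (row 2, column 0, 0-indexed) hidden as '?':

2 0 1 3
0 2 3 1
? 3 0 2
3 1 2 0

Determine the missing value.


Row 2 contains symbols [0, 2, 3] — missing [1].
Column 0 contains symbols [0, 2, 3] — missing [1].
The missing symbol must appear in both missing sets; intersection = [1].
Therefore the hidden value is 1.

Missing value = 1.


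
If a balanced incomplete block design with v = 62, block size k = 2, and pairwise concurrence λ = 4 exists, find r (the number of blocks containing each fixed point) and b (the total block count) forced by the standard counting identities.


Any 2-(v, k, λ) BIBD satisfies two necessary conditions:
  (i)  Each point sits in r blocks, and counting incidences through any fixed point gives r(k − 1) = λ(v − 1), so r = λ(v − 1)/(k − 1).
  (ii) Total incidences bk = vr, so b = vr/k.
Step 1: r = λ(v − 1)/(k − 1) = 4·(62 − 1)/(2 − 1) = 4·61/1 = 244/1 = 244.
Step 2: b = vr/k = 62·244/2 = 15128/2 = 7564.
Check integrality: r = 244 ∈ Z ✓, b = 7564 ∈ Z ✓.
(These identities are necessary conditions: they determine r and b for any design with these parameters, but do not by themselves prove that one exists.)

r = 244, b = 7564.


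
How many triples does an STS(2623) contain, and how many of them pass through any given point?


An STS(v) is a 2-(v, 3, 1) BIBD: block size k = 3, λ = 1.
Replication: r(k − 1) = λ(v − 1) ⇒ r·2 = 2623 − 1 = 2622 ⇒ r = 1311.
Block count: b = v(v − 1)/6 = 2623·2622/6 = 6877506/6 = 1146251.
(Check via bk = vr: 1146251·3 = 3438753 = 2623·1311 = 3438753 ✓.)

r = 1311, b = 1146251.


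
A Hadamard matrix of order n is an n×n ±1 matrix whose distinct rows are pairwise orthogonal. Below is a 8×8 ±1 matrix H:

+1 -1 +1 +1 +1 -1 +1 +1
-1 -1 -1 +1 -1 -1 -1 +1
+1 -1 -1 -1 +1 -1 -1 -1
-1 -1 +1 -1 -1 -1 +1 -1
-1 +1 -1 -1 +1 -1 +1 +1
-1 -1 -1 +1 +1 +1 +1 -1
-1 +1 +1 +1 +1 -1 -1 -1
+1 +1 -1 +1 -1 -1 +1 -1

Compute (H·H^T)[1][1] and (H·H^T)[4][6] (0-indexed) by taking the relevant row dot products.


Row 1 of H: [-1, -1, -1, 1, -1, -1, -1, 1].
Row 4 of H: [-1, 1, -1, -1, 1, -1, 1, 1].
Row 6 of H: [-1, 1, 1, 1, 1, -1, -1, -1].
(H·H^T)[1][1] = Σ_j H[1][j]·H[1][j] = (-1)² + (-1)² + (-1)² + (1)² + (-1)² + (-1)² + (-1)² + (1)² = 1 + 1 + 1 + 1 + 1 + 1 + 1 + 1 = 8.
(H·H^T)[4][6] = Σ_j H[4][j]·H[6][j] = (-1)·(-1) + (1)·(1) + (-1)·(1) + (-1)·(1) + (1)·(1) + (-1)·(-1) + (1)·(-1) + (1)·(-1) = 1 + 1 + -1 + -1 + 1 + 1 + -1 + -1 = 0.
So rows 4 and 6 are orthogonal; the diagonal entry equals n = 8.

(1,1) entry = 8; (4,6) entry = 0.


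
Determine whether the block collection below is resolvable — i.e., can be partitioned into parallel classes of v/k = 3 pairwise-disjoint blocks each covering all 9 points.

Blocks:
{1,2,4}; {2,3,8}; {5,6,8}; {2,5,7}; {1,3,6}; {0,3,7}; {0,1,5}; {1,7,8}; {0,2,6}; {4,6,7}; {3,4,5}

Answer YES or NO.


v = 9, block size k = 3, number of blocks = 11.
For resolvability, blocks must partition into parallel classes of size v/k = 3.
Total blocks must therefore be a multiple of 3: 11 = 3·3 + 2 ⇒ not divisible ✗.
Resolvable? NO.

NO


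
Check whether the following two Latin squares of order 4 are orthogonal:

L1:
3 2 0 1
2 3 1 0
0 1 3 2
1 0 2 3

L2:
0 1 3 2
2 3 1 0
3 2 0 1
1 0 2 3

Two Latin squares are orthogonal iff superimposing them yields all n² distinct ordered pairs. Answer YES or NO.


Form the n² = 16 superimposed pairs (L1[i][j], L2[i][j]), row by row (rows and columns indexed from 0):
row 0: (3,0) (2,1) (0,3) (1,2)
row 1: (2,2) (3,3) (1,1) (0,0)
row 2: (0,3) (1,2) (3,0) (2,1)
row 3: (1,1) (0,0) (2,2) (3,3)
Orthogonality requires all 16 pairs distinct.
But the pair (0,3) repeats: cell (0,2) has L1 = 0, L2 = 3, and cell (2,0) has L1 = 0, L2 = 3.
A repeated pair means some other pair never occurs (only 8 distinct pairs out of 16), so the squares are not orthogonal.
Conclusion: NO.

NO


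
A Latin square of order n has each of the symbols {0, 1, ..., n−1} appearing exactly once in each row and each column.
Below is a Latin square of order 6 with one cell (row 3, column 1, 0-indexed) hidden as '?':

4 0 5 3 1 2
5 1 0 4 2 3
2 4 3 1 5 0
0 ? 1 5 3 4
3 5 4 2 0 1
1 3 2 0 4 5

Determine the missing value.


Row 3 contains symbols [0, 1, 3, 4, 5] — missing [2].
Column 1 contains symbols [0, 1, 3, 4, 5] — missing [2].
The missing symbol must appear in both missing sets; intersection = [2].
Therefore the hidden value is 2.

Missing value = 2.


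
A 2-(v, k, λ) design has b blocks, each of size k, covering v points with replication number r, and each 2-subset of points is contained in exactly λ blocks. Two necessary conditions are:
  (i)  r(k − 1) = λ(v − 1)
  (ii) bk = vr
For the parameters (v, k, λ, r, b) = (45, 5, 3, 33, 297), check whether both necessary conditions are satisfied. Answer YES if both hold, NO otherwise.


Condition (i): r(k − 1) = 33·4 = 132; λ(v − 1) = 3·44 = 132. Match? YES.
Condition (ii): bk = 297·5 = 1485; vr = 45·33 = 1485. Match? YES.
Both conditions hold? YES.

YES


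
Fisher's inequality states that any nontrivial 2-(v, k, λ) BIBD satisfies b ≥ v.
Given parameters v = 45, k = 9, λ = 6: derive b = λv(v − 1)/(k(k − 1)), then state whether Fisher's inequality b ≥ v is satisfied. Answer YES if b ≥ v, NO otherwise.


r = λ(v − 1)/(k − 1) = 6·44/8 = 33.
b = vr/k = 45·33/9 = 165.
Fisher's inequality: b ≥ v ⇔ 165 ≥ 45? YES.

YES


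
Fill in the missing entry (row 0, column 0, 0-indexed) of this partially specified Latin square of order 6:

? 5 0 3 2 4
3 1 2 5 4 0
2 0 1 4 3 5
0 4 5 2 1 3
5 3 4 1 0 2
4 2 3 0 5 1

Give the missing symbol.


Row 0 contains symbols [0, 2, 3, 4, 5] — missing [1].
Column 0 contains symbols [0, 2, 3, 4, 5] — missing [1].
The missing symbol must appear in both missing sets; intersection = [1].
Therefore the hidden value is 1.

Missing value = 1.


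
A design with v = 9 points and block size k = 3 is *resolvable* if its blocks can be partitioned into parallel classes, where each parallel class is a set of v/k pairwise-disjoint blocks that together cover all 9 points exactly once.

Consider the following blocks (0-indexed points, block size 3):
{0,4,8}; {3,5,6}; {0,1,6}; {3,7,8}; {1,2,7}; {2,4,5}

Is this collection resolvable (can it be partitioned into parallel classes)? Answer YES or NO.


v = 9, block size k = 3, number of blocks = 6.
For resolvability, blocks must partition into parallel classes of size v/k = 3.
Total blocks must therefore be a multiple of 3: 6 = 3·2 + 0 ⇒ divisible ✓.
Greedy packing gives 2 candidate class(es). Each should be a full parallel class (size 3, covers all 9 points).
  Class 1 (3 blocks): {0,4,8}; {3,5,6}; {1,2,7}. Points covered: [0, 1, 2, 3, 4, 5, 6, 7, 8].
  Class 2 (3 blocks): {0,1,6}; {3,7,8}; {2,4,5}. Points covered: [0, 1, 2, 3, 4, 5, 6, 7, 8].
All classes full (size 3)? YES. All classes cover every point? YES.
Resolvable? YES.

YES


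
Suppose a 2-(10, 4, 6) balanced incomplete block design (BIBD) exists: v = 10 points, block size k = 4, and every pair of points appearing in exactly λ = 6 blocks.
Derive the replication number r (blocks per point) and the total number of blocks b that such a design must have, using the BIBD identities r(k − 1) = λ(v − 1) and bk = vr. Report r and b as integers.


Any 2-(v, k, λ) BIBD satisfies two necessary conditions:
  (i)  Each point sits in r blocks, and counting incidences through any fixed point gives r(k − 1) = λ(v − 1), so r = λ(v − 1)/(k − 1).
  (ii) Total incidences bk = vr, so b = vr/k.
Step 1: r = λ(v − 1)/(k − 1) = 6·(10 − 1)/(4 − 1) = 6·9/3 = 54/3 = 18.
Step 2: b = vr/k = 10·18/4 = 180/4 = 45.
Check integrality: r = 18 ∈ Z ✓, b = 45 ∈ Z ✓.
(These identities are necessary conditions: they determine r and b for any design with these parameters, but do not by themselves prove that one exists.)

r = 18, b = 45.


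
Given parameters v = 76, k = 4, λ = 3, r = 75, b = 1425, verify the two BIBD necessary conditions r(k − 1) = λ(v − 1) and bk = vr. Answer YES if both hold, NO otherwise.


Condition (i): r(k − 1) = 75·3 = 225; λ(v − 1) = 3·75 = 225. Match? YES.
Condition (ii): bk = 1425·4 = 5700; vr = 76·75 = 5700. Match? YES.
Both conditions hold? YES.

YES


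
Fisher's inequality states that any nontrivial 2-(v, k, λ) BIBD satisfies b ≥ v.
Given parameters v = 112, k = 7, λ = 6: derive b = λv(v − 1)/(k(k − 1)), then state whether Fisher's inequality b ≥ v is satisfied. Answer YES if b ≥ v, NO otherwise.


b = λv(v − 1)/(k(k − 1)) = 6·112·111/(7·6) = 74592/42 = 1776.
Compare with v = 112: b ≥ v, so Fisher's inequality holds.

YES
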